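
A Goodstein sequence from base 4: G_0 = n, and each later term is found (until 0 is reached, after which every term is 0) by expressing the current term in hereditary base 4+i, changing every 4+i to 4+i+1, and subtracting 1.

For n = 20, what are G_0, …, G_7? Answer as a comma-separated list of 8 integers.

20 —HB4→ 4^2 + 4 —bump→ 5^2 + 5 = 30 —(−1)→ 29
29 —HB5→ 5^2 + 4 —bump→ 6^2 + 4 = 40 —(−1)→ 39
39 —HB6→ 6^2 + 3 —bump→ 7^2 + 3 = 52 —(−1)→ 51
51 —HB7→ 7^2 + 2 —bump→ 8^2 + 2 = 66 —(−1)→ 65
65 —HB8→ 8^2 + 1 —bump→ 9^2 + 1 = 82 —(−1)→ 81
81 —HB9→ 9^2 —bump→ 10^2 = 100 —(−1)→ 99
99 —HB10→ 9·10 + 9 —bump→ 9·11 + 9 = 108 —(−1)→ 107

20, 29, 39, 51, 65, 81, 99, 107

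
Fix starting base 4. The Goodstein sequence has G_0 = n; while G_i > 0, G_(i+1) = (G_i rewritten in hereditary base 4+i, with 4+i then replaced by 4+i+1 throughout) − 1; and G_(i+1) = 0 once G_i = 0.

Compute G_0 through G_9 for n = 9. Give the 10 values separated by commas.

9, 10, 11, 11, 11, 11, 11, 11, 11, 10

step 0: 9 = 2·4 + 1; sub 5 for 4: 2·5 + 1; = 11; G_1 = 11−1 = 10
step 1: 10 = 2·5; sub 6 for 5: 2·6; = 12; G_2 = 12−1 = 11
step 2: 11 = 6 + 5; sub 7 for 6: 7 + 5; = 12; G_3 = 12−1 = 11
step 3: 11 = 7 + 4; sub 8 for 7: 8 + 4; = 12; G_4 = 12−1 = 11
step 4: 11 = 8 + 3; sub 9 for 8: 9 + 3; = 12; G_5 = 12−1 = 11
step 5: 11 = 9 + 2; sub 10 for 9: 10 + 2; = 12; G_6 = 12−1 = 11
step 6: 11 = 10 + 1; sub 11 for 10: 11 + 1; = 12; G_7 = 12−1 = 11
step 7: 11 = 11; sub 12 for 11: 12; = 12; G_8 = 12−1 = 11
step 8: 11 = 11; sub 13 for 12: 11; = 11; G_9 = 11−1 = 10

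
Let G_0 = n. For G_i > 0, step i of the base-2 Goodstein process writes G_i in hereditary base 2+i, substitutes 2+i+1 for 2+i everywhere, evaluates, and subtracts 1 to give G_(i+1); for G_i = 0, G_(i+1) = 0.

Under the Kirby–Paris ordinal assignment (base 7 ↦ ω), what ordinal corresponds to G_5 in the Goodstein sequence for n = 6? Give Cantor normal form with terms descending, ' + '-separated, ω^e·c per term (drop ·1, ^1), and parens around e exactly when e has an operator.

ω^5·5 + ω^4·5 + ω^3·5 + ω^2·5 + ω·5 + 4

i=0: 6 = 2^2 + 2 (b=2); 2→3: 3^3 + 3 = 30; 30−1 = 29
i=1: 29 = 3^3 + 2 (b=3); 3→4: 4^4 + 2 = 258; 258−1 = 257
i=2: 257 = 4^4 + 1 (b=4); 4→5: 5^5 + 1 = 3126; 3126−1 = 3125
i=3: 3125 = 5^5 (b=5); 5→6: 6^6 = 46656; 46656−1 = 46655
i=4: 46655 = 5·6^5 + 5·6^4 + 5·6^3 + 5·6^2 + 5·6 + 5 (b=6); 6→7: 5·7^5 + 5·7^4 + 5·7^3 + 5·7^2 + 5·7 + 5 = 98040; 98040−1 = 98039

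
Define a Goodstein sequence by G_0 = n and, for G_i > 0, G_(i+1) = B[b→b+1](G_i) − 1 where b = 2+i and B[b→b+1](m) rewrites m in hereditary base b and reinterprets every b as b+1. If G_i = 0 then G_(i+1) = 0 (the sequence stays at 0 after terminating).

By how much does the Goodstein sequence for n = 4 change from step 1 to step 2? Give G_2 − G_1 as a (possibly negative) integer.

15

(0) 4|_2 = 2^2 ↦ 3^3|_3 = 27 ⇒ 26
(1) 26|_3 = 2·3^2 + 2·3 + 2 ↦ 2·4^2 + 2·4 + 2|_4 = 42 ⇒ 41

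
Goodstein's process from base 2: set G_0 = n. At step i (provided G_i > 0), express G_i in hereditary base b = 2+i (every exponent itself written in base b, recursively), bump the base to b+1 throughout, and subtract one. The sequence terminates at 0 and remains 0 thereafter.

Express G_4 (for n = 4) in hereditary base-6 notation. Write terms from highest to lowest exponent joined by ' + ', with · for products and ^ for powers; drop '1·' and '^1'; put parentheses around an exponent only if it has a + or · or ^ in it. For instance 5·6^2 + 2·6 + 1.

2·6^2 + 6 + 5

G_0=4  [base 2] 2^2  →[2↦3]→  3^3 = 27  −1 ⇒ G_1=26
G_1=26  [base 3] 2·3^2 + 2·3 + 2  →[3↦4]→  2·4^2 + 2·4 + 2 = 42  −1 ⇒ G_2=41
G_2=41  [base 4] 2·4^2 + 2·4 + 1  →[4↦5]→  2·5^2 + 2·5 + 1 = 61  −1 ⇒ G_3=60
G_3=60  [base 5] 2·5^2 + 2·5  →[5↦6]→  2·6^2 + 2·6 = 84  −1 ⇒ G_4=83
G_4=83  [base 6] 2·6^2 + 6 + 5  →[6↦7]→  2·7^2 + 7 + 5 = 110  −1 ⇒ G_5=109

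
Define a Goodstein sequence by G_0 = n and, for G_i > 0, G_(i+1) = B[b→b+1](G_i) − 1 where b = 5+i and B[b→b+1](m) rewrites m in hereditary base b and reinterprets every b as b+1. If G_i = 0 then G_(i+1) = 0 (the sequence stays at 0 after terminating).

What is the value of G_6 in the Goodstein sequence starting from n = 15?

(0) 15|_5 = 3·5 ↦ 3·6|_6 = 18 ⇒ 17
(1) 17|_6 = 2·6 + 5 ↦ 2·7 + 5|_7 = 19 ⇒ 18
(2) 18|_7 = 2·7 + 4 ↦ 2·8 + 4|_8 = 20 ⇒ 19
(3) 19|_8 = 2·8 + 3 ↦ 2·9 + 3|_9 = 21 ⇒ 20
(4) 20|_9 = 2·9 + 2 ↦ 2·10 + 2|_10 = 22 ⇒ 21
(5) 21|_10 = 2·10 + 1 ↦ 2·11 + 1|_11 = 23 ⇒ 22
(6) 22|_11 = 2·11 ↦ 2·12|_12 = 24 ⇒ 23

22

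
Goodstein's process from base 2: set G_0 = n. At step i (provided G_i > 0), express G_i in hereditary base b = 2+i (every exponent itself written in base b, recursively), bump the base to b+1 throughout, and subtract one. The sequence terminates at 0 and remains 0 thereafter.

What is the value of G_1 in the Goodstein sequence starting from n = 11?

84

(0) 11|_2 = 2^(2 + 1) + 2 + 1 ↦ 3^(3 + 1) + 3 + 1|_3 = 85 ⇒ 84
(1) 84|_3 = 3^(3 + 1) + 3 ↦ 4^(4 + 1) + 4|_4 = 1028 ⇒ 1027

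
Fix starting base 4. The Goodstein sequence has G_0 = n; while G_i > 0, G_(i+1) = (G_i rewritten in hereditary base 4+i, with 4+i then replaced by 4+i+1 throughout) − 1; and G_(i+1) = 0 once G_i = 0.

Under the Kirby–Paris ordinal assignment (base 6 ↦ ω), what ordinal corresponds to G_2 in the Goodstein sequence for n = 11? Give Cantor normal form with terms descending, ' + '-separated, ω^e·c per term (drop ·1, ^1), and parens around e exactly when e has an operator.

G_0 = 11. HB_4(11) = 2·4 + 3. Bump = 13. G_1 = 12.
G_1 = 12. HB_5(12) = 2·5 + 2. Bump = 14. G_2 = 13.

ω·2 + 1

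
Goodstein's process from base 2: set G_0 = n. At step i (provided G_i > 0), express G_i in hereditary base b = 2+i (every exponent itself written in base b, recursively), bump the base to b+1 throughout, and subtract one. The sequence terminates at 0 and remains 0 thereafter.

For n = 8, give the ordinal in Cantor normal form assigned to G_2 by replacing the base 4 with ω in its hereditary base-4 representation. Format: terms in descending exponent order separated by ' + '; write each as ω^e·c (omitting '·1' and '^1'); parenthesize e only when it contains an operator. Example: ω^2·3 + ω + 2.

ω^ω·2 + ω^2·2 + ω·2 + 1

G_0=8  [base 2] 2^(2 + 1)  →[2↦3]→  3^(3 + 1) = 81  −1 ⇒ G_1=80
G_1=80  [base 3] 2·3^3 + 2·3^2 + 2·3 + 2  →[3↦4]→  2·4^4 + 2·4^2 + 2·4 + 2 = 554  −1 ⇒ G_2=553
G_2=553  [base 4] 2·4^4 + 2·4^2 + 2·4 + 1  →[4↦5]→  2·5^5 + 2·5^2 + 2·5 + 1 = 6311  −1 ⇒ G_3=6310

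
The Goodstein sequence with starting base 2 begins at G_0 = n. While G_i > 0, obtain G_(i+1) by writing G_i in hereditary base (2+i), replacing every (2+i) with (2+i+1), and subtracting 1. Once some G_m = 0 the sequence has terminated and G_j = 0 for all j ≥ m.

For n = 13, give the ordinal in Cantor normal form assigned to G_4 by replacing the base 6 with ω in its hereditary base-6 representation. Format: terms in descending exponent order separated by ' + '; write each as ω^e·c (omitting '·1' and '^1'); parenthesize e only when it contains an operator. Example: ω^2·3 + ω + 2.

ω^(ω + 1) + ω^3·3 + ω^2·3 + ω·3 + 1

G_0=13  [base 2] 2^(2 + 1) + 2^2 + 1  →[2↦3]→  3^(3 + 1) + 3^3 + 1 = 109  −1 ⇒ G_1=108
G_1=108  [base 3] 3^(3 + 1) + 3^3  →[3↦4]→  4^(4 + 1) + 4^4 = 1280  −1 ⇒ G_2=1279
G_2=1279  [base 4] 4^(4 + 1) + 3·4^3 + 3·4^2 + 3·4 + 3  →[4↦5]→  5^(5 + 1) + 3·5^3 + 3·5^2 + 3·5 + 3 = 16093  −1 ⇒ G_3=16092
G_3=16092  [base 5] 5^(5 + 1) + 3·5^3 + 3·5^2 + 3·5 + 2  →[5↦6]→  6^(6 + 1) + 3·6^3 + 3·6^2 + 3·6 + 2 = 280712  −1 ⇒ G_4=280711
G_4=280711  [base 6] 6^(6 + 1) + 3·6^3 + 3·6^2 + 3·6 + 1  →[6↦7]→  7^(7 + 1) + 3·7^3 + 3·7^2 + 3·7 + 1 = 5765999  −1 ⇒ G_5=5765998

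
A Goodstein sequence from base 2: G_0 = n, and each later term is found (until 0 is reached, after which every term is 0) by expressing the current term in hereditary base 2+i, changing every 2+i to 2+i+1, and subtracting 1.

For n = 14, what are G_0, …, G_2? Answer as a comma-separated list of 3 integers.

14 —HB2→ 2^(2 + 1) + 2^2 + 2 —bump→ 3^(3 + 1) + 3^3 + 3 = 111 —(−1)→ 110
110 —HB3→ 3^(3 + 1) + 3^3 + 2 —bump→ 4^(4 + 1) + 4^4 + 2 = 1282 —(−1)→ 1281

14, 110, 1281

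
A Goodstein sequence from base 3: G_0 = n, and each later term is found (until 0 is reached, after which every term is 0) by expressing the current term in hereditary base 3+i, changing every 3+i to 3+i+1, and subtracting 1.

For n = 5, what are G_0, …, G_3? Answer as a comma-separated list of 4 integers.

5, 5, 5, 5

i=0: 5 = 3 + 2 (b=3); 3→4: 4 + 2 = 6; 6−1 = 5
i=1: 5 = 4 + 1 (b=4); 4→5: 5 + 1 = 6; 6−1 = 5
i=2: 5 = 5 (b=5); 5→6: 6 = 6; 6−1 = 5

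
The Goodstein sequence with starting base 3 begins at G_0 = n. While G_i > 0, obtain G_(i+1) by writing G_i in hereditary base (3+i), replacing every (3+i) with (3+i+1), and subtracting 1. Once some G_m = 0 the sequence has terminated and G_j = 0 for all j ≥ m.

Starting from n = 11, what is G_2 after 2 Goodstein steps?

25

G_0=11  [base 3] 3^2 + 2  →[3↦4]→  4^2 + 2 = 18  −1 ⇒ G_1=17
G_1=17  [base 4] 4^2 + 1  →[4↦5]→  5^2 + 1 = 26  −1 ⇒ G_2=25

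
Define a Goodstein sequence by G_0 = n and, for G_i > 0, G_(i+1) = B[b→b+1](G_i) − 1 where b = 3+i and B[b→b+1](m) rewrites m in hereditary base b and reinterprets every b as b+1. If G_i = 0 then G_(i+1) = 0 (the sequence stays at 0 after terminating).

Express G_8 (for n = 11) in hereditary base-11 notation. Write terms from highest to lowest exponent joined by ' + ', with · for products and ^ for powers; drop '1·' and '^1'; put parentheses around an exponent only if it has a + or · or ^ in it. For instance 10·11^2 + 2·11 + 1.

11 —HB3→ 3^2 + 2 —bump→ 4^2 + 2 = 18 —(−1)→ 17
17 —HB4→ 4^2 + 1 —bump→ 5^2 + 1 = 26 —(−1)→ 25
25 —HB5→ 5^2 —bump→ 6^2 = 36 —(−1)→ 35
35 —HB6→ 5·6 + 5 —bump→ 5·7 + 5 = 40 —(−1)→ 39
39 —HB7→ 5·7 + 4 —bump→ 5·8 + 4 = 44 —(−1)→ 43
43 —HB8→ 5·8 + 3 —bump→ 5·9 + 3 = 48 —(−1)→ 47
47 —HB9→ 5·9 + 2 —bump→ 5·10 + 2 = 52 —(−1)→ 51
51 —HB10→ 5·10 + 1 —bump→ 5·11 + 1 = 56 —(−1)→ 55
55 —HB11→ 5·11 —bump→ 5·12 = 60 —(−1)→ 59

5·11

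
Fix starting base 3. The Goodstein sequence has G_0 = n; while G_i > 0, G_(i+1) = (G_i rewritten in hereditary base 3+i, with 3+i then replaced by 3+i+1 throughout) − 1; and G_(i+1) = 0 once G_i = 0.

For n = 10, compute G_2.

24

G_0=10  [base 3] 3^2 + 1  →[3↦4]→  4^2 + 1 = 17  −1 ⇒ G_1=16
G_1=16  [base 4] 4^2  →[4↦5]→  5^2 = 25  −1 ⇒ G_2=24
G_2=24  [base 5] 4·5 + 4  →[5↦6]→  4·6 + 4 = 28  −1 ⇒ G_3=27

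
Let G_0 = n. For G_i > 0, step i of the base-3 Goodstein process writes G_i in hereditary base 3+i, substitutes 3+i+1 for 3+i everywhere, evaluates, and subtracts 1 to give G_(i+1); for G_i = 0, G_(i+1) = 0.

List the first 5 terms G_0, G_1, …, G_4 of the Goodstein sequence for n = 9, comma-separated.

base 3: 9 = 3^2; at 4: 4^2 = 16; next = 15
base 4: 15 = 3·4 + 3; at 5: 3·5 + 3 = 18; next = 17
base 5: 17 = 3·5 + 2; at 6: 3·6 + 2 = 20; next = 19
base 6: 19 = 3·6 + 1; at 7: 3·7 + 1 = 22; next = 21

9, 15, 17, 19, 21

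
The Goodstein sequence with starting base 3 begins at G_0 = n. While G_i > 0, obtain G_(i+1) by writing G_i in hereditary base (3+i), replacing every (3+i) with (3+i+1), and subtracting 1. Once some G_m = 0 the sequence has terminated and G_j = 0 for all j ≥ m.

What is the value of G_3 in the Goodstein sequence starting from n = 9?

19

step 0: 9 = 3^2; sub 4 for 3: 4^2; = 16; G_1 = 16−1 = 15
step 1: 15 = 3·4 + 3; sub 5 for 4: 3·5 + 3; = 18; G_2 = 18−1 = 17
step 2: 17 = 3·5 + 2; sub 6 for 5: 3·6 + 2; = 20; G_3 = 20−1 = 19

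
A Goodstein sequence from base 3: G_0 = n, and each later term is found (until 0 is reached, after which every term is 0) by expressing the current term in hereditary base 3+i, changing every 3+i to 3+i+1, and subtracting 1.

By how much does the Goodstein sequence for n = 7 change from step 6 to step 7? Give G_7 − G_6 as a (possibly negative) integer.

(0) 7|_3 = 2·3 + 1 ↦ 2·4 + 1|_4 = 9 ⇒ 8
(1) 8|_4 = 2·4 ↦ 2·5|_5 = 10 ⇒ 9
(2) 9|_5 = 5 + 4 ↦ 6 + 4|_6 = 10 ⇒ 9
(3) 9|_6 = 6 + 3 ↦ 7 + 3|_7 = 10 ⇒ 9
(4) 9|_7 = 7 + 2 ↦ 8 + 2|_8 = 10 ⇒ 9
(5) 9|_8 = 8 + 1 ↦ 9 + 1|_9 = 10 ⇒ 9
(6) 9|_9 = 9 ↦ 10|_10 = 10 ⇒ 9

0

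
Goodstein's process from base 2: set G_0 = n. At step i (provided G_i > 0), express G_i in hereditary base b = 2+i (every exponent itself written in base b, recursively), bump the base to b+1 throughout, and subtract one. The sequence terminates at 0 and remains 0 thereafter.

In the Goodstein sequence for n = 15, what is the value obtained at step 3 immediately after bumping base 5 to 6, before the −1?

326594

base 2: 15 = 2^(2 + 1) + 2^2 + 2 + 1; at 3: 3^(3 + 1) + 3^3 + 3 + 1 = 112; next = 111
base 3: 111 = 3^(3 + 1) + 3^3 + 3; at 4: 4^(4 + 1) + 4^4 + 4 = 1284; next = 1283
base 4: 1283 = 4^(4 + 1) + 4^4 + 3; at 5: 5^(5 + 1) + 5^5 + 3 = 18753; next = 18752
base 5: 18752 = 5^(5 + 1) + 5^5 + 2; at 6: 6^(6 + 1) + 6^6 + 2 = 326594; next = 326593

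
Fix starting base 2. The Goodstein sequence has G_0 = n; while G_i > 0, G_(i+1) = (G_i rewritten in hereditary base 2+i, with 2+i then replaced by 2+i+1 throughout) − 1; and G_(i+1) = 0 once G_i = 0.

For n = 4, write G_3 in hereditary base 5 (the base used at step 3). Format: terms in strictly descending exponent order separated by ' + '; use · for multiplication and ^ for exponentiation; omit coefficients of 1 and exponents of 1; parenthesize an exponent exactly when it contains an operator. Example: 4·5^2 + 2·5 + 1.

G_0 = 4. HB_2(4) = 2^2. Bump = 27. G_1 = 26.
G_1 = 26. HB_3(26) = 2·3^2 + 2·3 + 2. Bump = 42. G_2 = 41.
G_2 = 41. HB_4(41) = 2·4^2 + 2·4 + 1. Bump = 61. G_3 = 60.
G_3 = 60. HB_5(60) = 2·5^2 + 2·5. Bump = 84. G_4 = 83.

2·5^2 + 2·5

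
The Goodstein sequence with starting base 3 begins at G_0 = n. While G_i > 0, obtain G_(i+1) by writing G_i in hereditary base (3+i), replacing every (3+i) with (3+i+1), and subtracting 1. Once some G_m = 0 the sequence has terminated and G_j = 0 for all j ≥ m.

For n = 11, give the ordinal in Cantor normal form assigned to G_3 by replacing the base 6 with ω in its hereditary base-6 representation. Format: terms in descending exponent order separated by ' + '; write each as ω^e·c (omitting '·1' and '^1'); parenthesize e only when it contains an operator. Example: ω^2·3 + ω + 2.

[0] 11 ≡ 3^2 + 2 (base 3). Lift 4: 18. −1: 17.
[1] 17 ≡ 4^2 + 1 (base 4). Lift 5: 26. −1: 25.
[2] 25 ≡ 5^2 (base 5). Lift 6: 36. −1: 35.
[3] 35 ≡ 5·6 + 5 (base 6). Lift 7: 40. −1: 39.

ω·5 + 5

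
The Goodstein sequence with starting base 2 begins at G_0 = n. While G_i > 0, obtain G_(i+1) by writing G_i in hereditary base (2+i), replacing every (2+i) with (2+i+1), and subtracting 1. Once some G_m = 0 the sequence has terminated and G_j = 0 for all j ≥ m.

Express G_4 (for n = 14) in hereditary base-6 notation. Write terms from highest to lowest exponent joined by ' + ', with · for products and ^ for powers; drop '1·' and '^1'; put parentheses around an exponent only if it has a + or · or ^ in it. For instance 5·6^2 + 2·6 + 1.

[0] 14 ≡ 2^(2 + 1) + 2^2 + 2 (base 2). Lift 3: 111. −1: 110.
[1] 110 ≡ 3^(3 + 1) + 3^3 + 2 (base 3). Lift 4: 1282. −1: 1281.
[2] 1281 ≡ 4^(4 + 1) + 4^4 + 1 (base 4). Lift 5: 18751. −1: 18750.
[3] 18750 ≡ 5^(5 + 1) + 5^5 (base 5). Lift 6: 326592. −1: 326591.
[4] 326591 ≡ 6^(6 + 1) + 5·6^5 + 5·6^4 + 5·6^3 + 5·6^2 + 5·6 + 5 (base 6). Lift 7: 5862841. −1: 5862840.

6^(6 + 1) + 5·6^5 + 5·6^4 + 5·6^3 + 5·6^2 + 5·6 + 5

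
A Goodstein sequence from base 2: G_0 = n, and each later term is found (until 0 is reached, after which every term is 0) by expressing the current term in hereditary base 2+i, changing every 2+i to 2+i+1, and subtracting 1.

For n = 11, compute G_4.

step 0: 11 = 2^(2 + 1) + 2 + 1; sub 3 for 2: 3^(3 + 1) + 3 + 1; = 85; G_1 = 85−1 = 84
step 1: 84 = 3^(3 + 1) + 3; sub 4 for 3: 4^(4 + 1) + 4; = 1028; G_2 = 1028−1 = 1027
step 2: 1027 = 4^(4 + 1) + 3; sub 5 for 4: 5^(5 + 1) + 3; = 15628; G_3 = 15628−1 = 15627
step 3: 15627 = 5^(5 + 1) + 2; sub 6 for 5: 6^(6 + 1) + 2; = 279938; G_4 = 279938−1 = 279937

279937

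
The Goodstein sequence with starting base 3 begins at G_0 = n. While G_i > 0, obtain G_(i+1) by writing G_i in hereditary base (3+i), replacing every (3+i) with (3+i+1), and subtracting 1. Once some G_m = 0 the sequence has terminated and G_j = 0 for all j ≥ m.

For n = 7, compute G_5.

9

G_0=7  [base 3] 2·3 + 1  →[3↦4]→  2·4 + 1 = 9  −1 ⇒ G_1=8
G_1=8  [base 4] 2·4  →[4↦5]→  2·5 = 10  −1 ⇒ G_2=9
G_2=9  [base 5] 5 + 4  →[5↦6]→  6 + 4 = 10  −1 ⇒ G_3=9
G_3=9  [base 6] 6 + 3  →[6↦7]→  7 + 3 = 10  −1 ⇒ G_4=9
G_4=9  [base 7] 7 + 2  →[7↦8]→  8 + 2 = 10  −1 ⇒ G_5=9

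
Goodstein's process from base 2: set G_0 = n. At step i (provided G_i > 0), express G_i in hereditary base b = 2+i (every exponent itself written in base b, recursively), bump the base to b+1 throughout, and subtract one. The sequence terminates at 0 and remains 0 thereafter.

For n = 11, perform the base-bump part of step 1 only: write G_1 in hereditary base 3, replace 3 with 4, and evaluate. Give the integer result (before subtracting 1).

1028

G_0 = 11. HB_2(11) = 2^(2 + 1) + 2 + 1. Bump = 85. G_1 = 84.
G_1 = 84. HB_3(84) = 3^(3 + 1) + 3. Bump = 1028. G_2 = 1027.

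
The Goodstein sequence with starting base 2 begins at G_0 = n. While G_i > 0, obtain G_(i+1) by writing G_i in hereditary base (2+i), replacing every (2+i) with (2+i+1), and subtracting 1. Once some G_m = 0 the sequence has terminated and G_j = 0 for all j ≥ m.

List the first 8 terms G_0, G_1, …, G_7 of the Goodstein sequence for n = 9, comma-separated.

9 —HB2→ 2^(2 + 1) + 1 —bump→ 3^(3 + 1) + 1 = 82 —(−1)→ 81
81 —HB3→ 3^(3 + 1) —bump→ 4^(4 + 1) = 1024 —(−1)→ 1023
1023 —HB4→ 3·4^4 + 3·4^3 + 3·4^2 + 3·4 + 3 —bump→ 3·5^5 + 3·5^3 + 3·5^2 + 3·5 + 3 = 9843 —(−1)→ 9842
9842 —HB5→ 3·5^5 + 3·5^3 + 3·5^2 + 3·5 + 2 —bump→ 3·6^6 + 3·6^3 + 3·6^2 + 3·6 + 2 = 140744 —(−1)→ 140743
140743 —HB6→ 3·6^6 + 3·6^3 + 3·6^2 + 3·6 + 1 —bump→ 3·7^7 + 3·7^3 + 3·7^2 + 3·7 + 1 = 2471827 —(−1)→ 2471826
2471826 —HB7→ 3·7^7 + 3·7^3 + 3·7^2 + 3·7 —bump→ 3·8^8 + 3·8^3 + 3·8^2 + 3·8 = 50333400 —(−1)→ 50333399
50333399 —HB8→ 3·8^8 + 3·8^3 + 3·8^2 + 2·8 + 7 —bump→ 3·9^9 + 3·9^3 + 3·9^2 + 2·9 + 7 = 1162263922 —(−1)→ 1162263921

9, 81, 1023, 9842, 140743, 2471826, 50333399, 1162263921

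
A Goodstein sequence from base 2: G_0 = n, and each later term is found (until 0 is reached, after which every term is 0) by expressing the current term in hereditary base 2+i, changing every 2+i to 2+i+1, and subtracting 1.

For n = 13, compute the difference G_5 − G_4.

step 0: 13 = 2^(2 + 1) + 2^2 + 1; sub 3 for 2: 3^(3 + 1) + 3^3 + 1; = 109; G_1 = 109−1 = 108
step 1: 108 = 3^(3 + 1) + 3^3; sub 4 for 3: 4^(4 + 1) + 4^4; = 1280; G_2 = 1280−1 = 1279
step 2: 1279 = 4^(4 + 1) + 3·4^3 + 3·4^2 + 3·4 + 3; sub 5 for 4: 5^(5 + 1) + 3·5^3 + 3·5^2 + 3·5 + 3; = 16093; G_3 = 16093−1 = 16092
step 3: 16092 = 5^(5 + 1) + 3·5^3 + 3·5^2 + 3·5 + 2; sub 6 for 5: 6^(6 + 1) + 3·6^3 + 3·6^2 + 3·6 + 2; = 280712; G_4 = 280712−1 = 280711
step 4: 280711 = 6^(6 + 1) + 3·6^3 + 3·6^2 + 3·6 + 1; sub 7 for 6: 7^(7 + 1) + 3·7^3 + 3·7^2 + 3·7 + 1; = 5765999; G_5 = 5765999−1 = 5765998

5485287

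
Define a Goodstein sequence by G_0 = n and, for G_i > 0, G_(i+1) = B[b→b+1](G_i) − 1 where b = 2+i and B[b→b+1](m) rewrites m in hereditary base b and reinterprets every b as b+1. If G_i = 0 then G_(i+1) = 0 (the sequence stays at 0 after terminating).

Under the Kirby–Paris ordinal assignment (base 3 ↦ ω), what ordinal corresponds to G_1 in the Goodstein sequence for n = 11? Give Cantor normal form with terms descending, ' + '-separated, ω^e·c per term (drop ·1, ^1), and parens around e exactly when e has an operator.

ω^(ω + 1) + ω

step 0: 11 = 2^(2 + 1) + 2 + 1; sub 3 for 2: 3^(3 + 1) + 3 + 1; = 85; G_1 = 85−1 = 84
step 1: 84 = 3^(3 + 1) + 3; sub 4 for 3: 4^(4 + 1) + 4; = 1028; G_2 = 1028−1 = 1027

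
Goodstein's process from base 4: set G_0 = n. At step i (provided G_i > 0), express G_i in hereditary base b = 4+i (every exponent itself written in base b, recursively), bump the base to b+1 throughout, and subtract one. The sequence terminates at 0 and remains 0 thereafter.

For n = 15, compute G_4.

[0] 15 ≡ 3·4 + 3 (base 4). Lift 5: 18. −1: 17.
[1] 17 ≡ 3·5 + 2 (base 5). Lift 6: 20. −1: 19.
[2] 19 ≡ 3·6 + 1 (base 6). Lift 7: 22. −1: 21.
[3] 21 ≡ 3·7 (base 7). Lift 8: 24. −1: 23.
[4] 23 ≡ 2·8 + 7 (base 8). Lift 9: 25. −1: 24.

23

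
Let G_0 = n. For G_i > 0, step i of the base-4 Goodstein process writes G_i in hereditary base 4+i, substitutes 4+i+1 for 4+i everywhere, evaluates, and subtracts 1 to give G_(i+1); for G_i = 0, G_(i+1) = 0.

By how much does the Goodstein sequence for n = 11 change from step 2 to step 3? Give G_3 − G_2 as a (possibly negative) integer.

base 4: 11 = 2·4 + 3; at 5: 2·5 + 3 = 13; next = 12
base 5: 12 = 2·5 + 2; at 6: 2·6 + 2 = 14; next = 13
base 6: 13 = 2·6 + 1; at 7: 2·7 + 1 = 15; next = 14

1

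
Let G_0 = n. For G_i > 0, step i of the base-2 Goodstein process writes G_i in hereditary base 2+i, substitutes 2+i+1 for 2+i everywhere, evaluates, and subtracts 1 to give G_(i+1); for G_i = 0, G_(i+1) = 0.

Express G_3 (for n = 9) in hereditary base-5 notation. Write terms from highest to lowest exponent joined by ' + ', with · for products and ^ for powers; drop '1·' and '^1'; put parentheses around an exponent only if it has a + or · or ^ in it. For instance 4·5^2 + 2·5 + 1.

base 2: 9 = 2^(2 + 1) + 1; at 3: 3^(3 + 1) + 1 = 82; next = 81
base 3: 81 = 3^(3 + 1); at 4: 4^(4 + 1) = 1024; next = 1023
base 4: 1023 = 3·4^4 + 3·4^3 + 3·4^2 + 3·4 + 3; at 5: 3·5^5 + 3·5^3 + 3·5^2 + 3·5 + 3 = 9843; next = 9842
base 5: 9842 = 3·5^5 + 3·5^3 + 3·5^2 + 3·5 + 2; at 6: 3·6^6 + 3·6^3 + 3·6^2 + 3·6 + 2 = 140744; next = 140743

3·5^5 + 3·5^3 + 3·5^2 + 3·5 + 2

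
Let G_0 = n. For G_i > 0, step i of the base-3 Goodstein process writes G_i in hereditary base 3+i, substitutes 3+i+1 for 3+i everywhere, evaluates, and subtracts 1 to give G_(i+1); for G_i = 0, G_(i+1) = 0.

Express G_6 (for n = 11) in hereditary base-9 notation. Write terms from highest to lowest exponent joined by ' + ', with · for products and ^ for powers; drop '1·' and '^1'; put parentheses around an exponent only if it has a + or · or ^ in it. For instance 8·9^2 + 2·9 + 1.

[0] 11 ≡ 3^2 + 2 (base 3). Lift 4: 18. −1: 17.
[1] 17 ≡ 4^2 + 1 (base 4). Lift 5: 26. −1: 25.
[2] 25 ≡ 5^2 (base 5). Lift 6: 36. −1: 35.
[3] 35 ≡ 5·6 + 5 (base 6). Lift 7: 40. −1: 39.
[4] 39 ≡ 5·7 + 4 (base 7). Lift 8: 44. −1: 43.
[5] 43 ≡ 5·8 + 3 (base 8). Lift 9: 48. −1: 47.
[6] 47 ≡ 5·9 + 2 (base 9). Lift 10: 52. −1: 51.

5·9 + 2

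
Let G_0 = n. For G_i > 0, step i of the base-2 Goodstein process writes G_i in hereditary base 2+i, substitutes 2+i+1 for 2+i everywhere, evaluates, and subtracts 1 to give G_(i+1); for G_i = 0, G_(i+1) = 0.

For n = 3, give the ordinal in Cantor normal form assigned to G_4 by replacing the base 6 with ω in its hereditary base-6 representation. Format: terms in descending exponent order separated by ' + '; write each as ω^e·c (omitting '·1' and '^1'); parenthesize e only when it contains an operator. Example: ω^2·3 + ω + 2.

1

3 —HB2→ 2 + 1 —bump→ 3 + 1 = 4 —(−1)→ 3
3 —HB3→ 3 —bump→ 4 = 4 —(−1)→ 3
3 —HB4→ 3 —bump→ 3 = 3 —(−1)→ 2
2 —HB5→ 2 —bump→ 2 = 2 —(−1)→ 1
1 —HB6→ 1 —bump→ 1 = 1 —(−1)→ 0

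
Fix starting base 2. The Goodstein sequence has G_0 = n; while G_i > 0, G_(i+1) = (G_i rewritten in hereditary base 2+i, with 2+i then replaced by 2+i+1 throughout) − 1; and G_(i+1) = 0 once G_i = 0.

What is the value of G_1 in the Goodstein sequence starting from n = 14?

i=0: 14 = 2^(2 + 1) + 2^2 + 2 (b=2); 2→3: 3^(3 + 1) + 3^3 + 3 = 111; 111−1 = 110
i=1: 110 = 3^(3 + 1) + 3^3 + 2 (b=3); 3→4: 4^(4 + 1) + 4^4 + 2 = 1282; 1282−1 = 1281

110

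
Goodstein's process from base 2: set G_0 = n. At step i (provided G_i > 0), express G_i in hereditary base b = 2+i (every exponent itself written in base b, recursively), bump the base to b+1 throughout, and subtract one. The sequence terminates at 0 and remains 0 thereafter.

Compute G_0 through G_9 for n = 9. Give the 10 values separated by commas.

9, 81, 1023, 9842, 140743, 2471826, 50333399, 1162263921, 30000003325, 855935016215

9 —HB2→ 2^(2 + 1) + 1 —bump→ 3^(3 + 1) + 1 = 82 —(−1)→ 81
81 —HB3→ 3^(3 + 1) —bump→ 4^(4 + 1) = 1024 —(−1)→ 1023
1023 —HB4→ 3·4^4 + 3·4^3 + 3·4^2 + 3·4 + 3 —bump→ 3·5^5 + 3·5^3 + 3·5^2 + 3·5 + 3 = 9843 —(−1)→ 9842
9842 —HB5→ 3·5^5 + 3·5^3 + 3·5^2 + 3·5 + 2 —bump→ 3·6^6 + 3·6^3 + 3·6^2 + 3·6 + 2 = 140744 —(−1)→ 140743
140743 —HB6→ 3·6^6 + 3·6^3 + 3·6^2 + 3·6 + 1 —bump→ 3·7^7 + 3·7^3 + 3·7^2 + 3·7 + 1 = 2471827 —(−1)→ 2471826
2471826 —HB7→ 3·7^7 + 3·7^3 + 3·7^2 + 3·7 —bump→ 3·8^8 + 3·8^3 + 3·8^2 + 3·8 = 50333400 —(−1)→ 50333399
50333399 —HB8→ 3·8^8 + 3·8^3 + 3·8^2 + 2·8 + 7 —bump→ 3·9^9 + 3·9^3 + 3·9^2 + 2·9 + 7 = 1162263922 —(−1)→ 1162263921
1162263921 —HB9→ 3·9^9 + 3·9^3 + 3·9^2 + 2·9 + 6 —bump→ 3·10^10 + 3·10^3 + 3·10^2 + 2·10 + 6 = 30000003326 —(−1)→ 30000003325
30000003325 —HB10→ 3·10^10 + 3·10^3 + 3·10^2 + 2·10 + 5 —bump→ 3·11^11 + 3·11^3 + 3·11^2 + 2·11 + 5 = 855935016216 —(−1)→ 855935016215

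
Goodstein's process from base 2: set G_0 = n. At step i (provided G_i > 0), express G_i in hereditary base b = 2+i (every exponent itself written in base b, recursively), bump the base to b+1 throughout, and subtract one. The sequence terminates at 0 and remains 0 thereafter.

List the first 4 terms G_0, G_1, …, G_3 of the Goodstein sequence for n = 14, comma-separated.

14, 110, 1281, 18750

base 2: 14 = 2^(2 + 1) + 2^2 + 2; at 3: 3^(3 + 1) + 3^3 + 3 = 111; next = 110
base 3: 110 = 3^(3 + 1) + 3^3 + 2; at 4: 4^(4 + 1) + 4^4 + 2 = 1282; next = 1281
base 4: 1281 = 4^(4 + 1) + 4^4 + 1; at 5: 5^(5 + 1) + 5^5 + 1 = 18751; next = 18750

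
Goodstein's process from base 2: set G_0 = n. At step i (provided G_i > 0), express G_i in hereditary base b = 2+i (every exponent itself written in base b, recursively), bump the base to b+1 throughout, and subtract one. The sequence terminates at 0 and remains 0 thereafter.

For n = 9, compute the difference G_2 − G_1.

942

[0] 9 ≡ 2^(2 + 1) + 1 (base 2). Lift 3: 82. −1: 81.
[1] 81 ≡ 3^(3 + 1) (base 3). Lift 4: 1024. −1: 1023.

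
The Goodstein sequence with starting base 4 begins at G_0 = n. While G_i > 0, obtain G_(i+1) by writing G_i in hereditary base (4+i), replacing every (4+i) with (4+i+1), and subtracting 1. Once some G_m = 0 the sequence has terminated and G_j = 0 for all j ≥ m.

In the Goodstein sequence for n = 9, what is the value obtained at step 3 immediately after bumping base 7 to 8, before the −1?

G_0 = 9. HB_4(9) = 2·4 + 1. Bump = 11. G_1 = 10.
G_1 = 10. HB_5(10) = 2·5. Bump = 12. G_2 = 11.
G_2 = 11. HB_6(11) = 6 + 5. Bump = 12. G_3 = 11.

12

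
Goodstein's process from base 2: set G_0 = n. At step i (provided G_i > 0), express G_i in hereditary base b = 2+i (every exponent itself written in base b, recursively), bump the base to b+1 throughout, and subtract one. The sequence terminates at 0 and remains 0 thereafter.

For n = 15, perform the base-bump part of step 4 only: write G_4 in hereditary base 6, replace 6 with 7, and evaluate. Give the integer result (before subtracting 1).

6588345

15 —HB2→ 2^(2 + 1) + 2^2 + 2 + 1 —bump→ 3^(3 + 1) + 3^3 + 3 + 1 = 112 —(−1)→ 111
111 —HB3→ 3^(3 + 1) + 3^3 + 3 —bump→ 4^(4 + 1) + 4^4 + 4 = 1284 —(−1)→ 1283
1283 —HB4→ 4^(4 + 1) + 4^4 + 3 —bump→ 5^(5 + 1) + 5^5 + 3 = 18753 —(−1)→ 18752
18752 —HB5→ 5^(5 + 1) + 5^5 + 2 —bump→ 6^(6 + 1) + 6^6 + 2 = 326594 —(−1)→ 326593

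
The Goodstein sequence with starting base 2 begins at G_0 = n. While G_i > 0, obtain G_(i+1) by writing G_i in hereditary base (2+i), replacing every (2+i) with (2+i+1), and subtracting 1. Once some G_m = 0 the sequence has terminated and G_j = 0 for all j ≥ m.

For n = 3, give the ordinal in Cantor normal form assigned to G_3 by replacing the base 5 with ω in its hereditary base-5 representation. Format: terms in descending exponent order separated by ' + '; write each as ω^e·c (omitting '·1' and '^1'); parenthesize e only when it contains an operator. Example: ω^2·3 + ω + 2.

2

3 —HB2→ 2 + 1 —bump→ 3 + 1 = 4 —(−1)→ 3
3 —HB3→ 3 —bump→ 4 = 4 —(−1)→ 3
3 —HB4→ 3 —bump→ 3 = 3 —(−1)→ 2
2 —HB5→ 2 —bump→ 2 = 2 —(−1)→ 1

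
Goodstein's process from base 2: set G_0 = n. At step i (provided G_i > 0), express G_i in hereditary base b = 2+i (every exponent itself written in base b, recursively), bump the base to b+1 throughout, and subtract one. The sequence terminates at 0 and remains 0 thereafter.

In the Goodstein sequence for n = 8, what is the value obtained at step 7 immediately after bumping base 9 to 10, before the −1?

(0) 8|_2 = 2^(2 + 1) ↦ 3^(3 + 1)|_3 = 81 ⇒ 80
(1) 80|_3 = 2·3^3 + 2·3^2 + 2·3 + 2 ↦ 2·4^4 + 2·4^2 + 2·4 + 2|_4 = 554 ⇒ 553
(2) 553|_4 = 2·4^4 + 2·4^2 + 2·4 + 1 ↦ 2·5^5 + 2·5^2 + 2·5 + 1|_5 = 6311 ⇒ 6310
(3) 6310|_5 = 2·5^5 + 2·5^2 + 2·5 ↦ 2·6^6 + 2·6^2 + 2·6|_6 = 93396 ⇒ 93395
(4) 93395|_6 = 2·6^6 + 2·6^2 + 6 + 5 ↦ 2·7^7 + 2·7^2 + 7 + 5|_7 = 1647196 ⇒ 1647195
(5) 1647195|_7 = 2·7^7 + 2·7^2 + 7 + 4 ↦ 2·8^8 + 2·8^2 + 8 + 4|_8 = 33554572 ⇒ 33554571
(6) 33554571|_8 = 2·8^8 + 2·8^2 + 8 + 3 ↦ 2·9^9 + 2·9^2 + 9 + 3|_9 = 774841152 ⇒ 774841151
(7) 774841151|_9 = 2·9^9 + 2·9^2 + 9 + 2 ↦ 2·10^10 + 2·10^2 + 10 + 2|_10 = 20000000212 ⇒ 20000000211

20000000212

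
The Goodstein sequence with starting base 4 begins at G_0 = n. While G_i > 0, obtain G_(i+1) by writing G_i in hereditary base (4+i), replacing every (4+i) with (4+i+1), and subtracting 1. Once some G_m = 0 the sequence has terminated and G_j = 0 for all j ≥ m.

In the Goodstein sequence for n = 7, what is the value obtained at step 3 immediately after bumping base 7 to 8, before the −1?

(0) 7|_4 = 4 + 3 ↦ 5 + 3|_5 = 8 ⇒ 7
(1) 7|_5 = 5 + 2 ↦ 6 + 2|_6 = 8 ⇒ 7
(2) 7|_6 = 6 + 1 ↦ 7 + 1|_7 = 8 ⇒ 7
(3) 7|_7 = 7 ↦ 8|_8 = 8 ⇒ 7

8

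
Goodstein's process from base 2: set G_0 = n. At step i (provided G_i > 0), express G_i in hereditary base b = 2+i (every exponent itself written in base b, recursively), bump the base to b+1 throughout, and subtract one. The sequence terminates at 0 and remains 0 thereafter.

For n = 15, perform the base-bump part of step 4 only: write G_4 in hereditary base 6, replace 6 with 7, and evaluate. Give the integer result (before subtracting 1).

G_0 = 15. HB_2(15) = 2^(2 + 1) + 2^2 + 2 + 1. Bump = 112. G_1 = 111.
G_1 = 111. HB_3(111) = 3^(3 + 1) + 3^3 + 3. Bump = 1284. G_2 = 1283.
G_2 = 1283. HB_4(1283) = 4^(4 + 1) + 4^4 + 3. Bump = 18753. G_3 = 18752.
G_3 = 18752. HB_5(18752) = 5^(5 + 1) + 5^5 + 2. Bump = 326594. G_4 = 326593.
G_4 = 326593. HB_6(326593) = 6^(6 + 1) + 6^6 + 1. Bump = 6588345. G_5 = 6588344.

6588345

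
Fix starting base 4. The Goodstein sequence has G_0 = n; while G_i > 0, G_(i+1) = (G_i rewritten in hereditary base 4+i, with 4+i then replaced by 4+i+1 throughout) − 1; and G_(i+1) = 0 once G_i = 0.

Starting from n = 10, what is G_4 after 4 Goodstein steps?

10 —HB4→ 2·4 + 2 —bump→ 2·5 + 2 = 12 —(−1)→ 11
11 —HB5→ 2·5 + 1 —bump→ 2·6 + 1 = 13 —(−1)→ 12
12 —HB6→ 2·6 —bump→ 2·7 = 14 —(−1)→ 13
13 —HB7→ 7 + 6 —bump→ 8 + 6 = 14 —(−1)→ 13

13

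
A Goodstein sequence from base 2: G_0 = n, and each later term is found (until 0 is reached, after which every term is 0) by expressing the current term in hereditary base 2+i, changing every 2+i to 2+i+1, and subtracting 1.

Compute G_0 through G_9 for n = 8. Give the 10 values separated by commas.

G_0=8  [base 2] 2^(2 + 1)  →[2↦3]→  3^(3 + 1) = 81  −1 ⇒ G_1=80
G_1=80  [base 3] 2·3^3 + 2·3^2 + 2·3 + 2  →[3↦4]→  2·4^4 + 2·4^2 + 2·4 + 2 = 554  −1 ⇒ G_2=553
G_2=553  [base 4] 2·4^4 + 2·4^2 + 2·4 + 1  →[4↦5]→  2·5^5 + 2·5^2 + 2·5 + 1 = 6311  −1 ⇒ G_3=6310
G_3=6310  [base 5] 2·5^5 + 2·5^2 + 2·5  →[5↦6]→  2·6^6 + 2·6^2 + 2·6 = 93396  −1 ⇒ G_4=93395
G_4=93395  [base 6] 2·6^6 + 2·6^2 + 6 + 5  →[6↦7]→  2·7^7 + 2·7^2 + 7 + 5 = 1647196  −1 ⇒ G_5=1647195
G_5=1647195  [base 7] 2·7^7 + 2·7^2 + 7 + 4  →[7↦8]→  2·8^8 + 2·8^2 + 8 + 4 = 33554572  −1 ⇒ G_6=33554571
G_6=33554571  [base 8] 2·8^8 + 2·8^2 + 8 + 3  →[8↦9]→  2·9^9 + 2·9^2 + 9 + 3 = 774841152  −1 ⇒ G_7=774841151
G_7=774841151  [base 9] 2·9^9 + 2·9^2 + 9 + 2  →[9↦10]→  2·10^10 + 2·10^2 + 10 + 2 = 20000000212  −1 ⇒ G_8=20000000211
G_8=20000000211  [base 10] 2·10^10 + 2·10^2 + 10 + 1  →[10↦11]→  2·11^11 + 2·11^2 + 11 + 1 = 570623341476  −1 ⇒ G_9=570623341475

8, 80, 553, 6310, 93395, 1647195, 33554571, 774841151, 20000000211, 570623341475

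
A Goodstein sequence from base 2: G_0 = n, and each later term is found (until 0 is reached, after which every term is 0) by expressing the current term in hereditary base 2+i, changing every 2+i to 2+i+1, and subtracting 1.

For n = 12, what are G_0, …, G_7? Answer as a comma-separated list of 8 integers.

step 0: 12 = 2^(2 + 1) + 2^2; sub 3 for 2: 3^(3 + 1) + 3^3; = 108; G_1 = 108−1 = 107
step 1: 107 = 3^(3 + 1) + 2·3^2 + 2·3 + 2; sub 4 for 3: 4^(4 + 1) + 2·4^2 + 2·4 + 2; = 1066; G_2 = 1066−1 = 1065
step 2: 1065 = 4^(4 + 1) + 2·4^2 + 2·4 + 1; sub 5 for 4: 5^(5 + 1) + 2·5^2 + 2·5 + 1; = 15686; G_3 = 15686−1 = 15685
step 3: 15685 = 5^(5 + 1) + 2·5^2 + 2·5; sub 6 for 5: 6^(6 + 1) + 2·6^2 + 2·6; = 280020; G_4 = 280020−1 = 280019
step 4: 280019 = 6^(6 + 1) + 2·6^2 + 6 + 5; sub 7 for 6: 7^(7 + 1) + 2·7^2 + 7 + 5; = 5764911; G_5 = 5764911−1 = 5764910
step 5: 5764910 = 7^(7 + 1) + 2·7^2 + 7 + 4; sub 8 for 7: 8^(8 + 1) + 2·8^2 + 8 + 4; = 134217868; G_6 = 134217868−1 = 134217867
step 6: 134217867 = 8^(8 + 1) + 2·8^2 + 8 + 3; sub 9 for 8: 9^(9 + 1) + 2·9^2 + 9 + 3; = 3486784575; G_7 = 3486784575−1 = 3486784574

12, 107, 1065, 15685, 280019, 5764910, 134217867, 3486784574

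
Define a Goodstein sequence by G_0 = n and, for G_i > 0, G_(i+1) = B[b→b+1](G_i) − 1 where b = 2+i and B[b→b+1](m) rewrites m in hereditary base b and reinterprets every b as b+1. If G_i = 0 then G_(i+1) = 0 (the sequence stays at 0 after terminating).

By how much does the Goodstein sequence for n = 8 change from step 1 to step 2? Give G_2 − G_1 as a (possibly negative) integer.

473

base 2: 8 = 2^(2 + 1); at 3: 3^(3 + 1) = 81; next = 80
base 3: 80 = 2·3^3 + 2·3^2 + 2·3 + 2; at 4: 2·4^4 + 2·4^2 + 2·4 + 2 = 554; next = 553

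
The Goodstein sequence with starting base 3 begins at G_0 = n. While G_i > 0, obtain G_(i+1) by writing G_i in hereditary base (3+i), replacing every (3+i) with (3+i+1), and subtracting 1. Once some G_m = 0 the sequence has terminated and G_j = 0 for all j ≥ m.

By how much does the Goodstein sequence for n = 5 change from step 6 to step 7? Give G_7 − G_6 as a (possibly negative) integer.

i=0: 5 = 3 + 2 (b=3); 3→4: 4 + 2 = 6; 6−1 = 5
i=1: 5 = 4 + 1 (b=4); 4→5: 5 + 1 = 6; 6−1 = 5
i=2: 5 = 5 (b=5); 5→6: 6 = 6; 6−1 = 5
i=3: 5 = 5 (b=6); 6→7: 5 = 5; 5−1 = 4
i=4: 4 = 4 (b=7); 7→8: 4 = 4; 4−1 = 3
i=5: 3 = 3 (b=8); 8→9: 3 = 3; 3−1 = 2
i=6: 2 = 2 (b=9); 9→10: 2 = 2; 2−1 = 1

-1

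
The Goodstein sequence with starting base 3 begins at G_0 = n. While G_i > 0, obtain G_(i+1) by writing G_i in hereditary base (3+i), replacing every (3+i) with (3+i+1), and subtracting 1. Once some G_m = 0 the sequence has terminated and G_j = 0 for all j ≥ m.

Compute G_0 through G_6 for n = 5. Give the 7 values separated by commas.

i=0: 5 = 3 + 2 (b=3); 3→4: 4 + 2 = 6; 6−1 = 5
i=1: 5 = 4 + 1 (b=4); 4→5: 5 + 1 = 6; 6−1 = 5
i=2: 5 = 5 (b=5); 5→6: 6 = 6; 6−1 = 5
i=3: 5 = 5 (b=6); 6→7: 5 = 5; 5−1 = 4
i=4: 4 = 4 (b=7); 7→8: 4 = 4; 4−1 = 3
i=5: 3 = 3 (b=8); 8→9: 3 = 3; 3−1 = 2

5, 5, 5, 5, 4, 3, 2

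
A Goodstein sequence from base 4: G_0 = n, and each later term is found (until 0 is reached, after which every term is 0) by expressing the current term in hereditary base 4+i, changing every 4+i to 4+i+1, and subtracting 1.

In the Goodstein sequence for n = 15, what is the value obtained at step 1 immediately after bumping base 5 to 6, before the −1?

G_0 = 15. HB_4(15) = 3·4 + 3. Bump = 18. G_1 = 17.
G_1 = 17. HB_5(17) = 3·5 + 2. Bump = 20. G_2 = 19.

20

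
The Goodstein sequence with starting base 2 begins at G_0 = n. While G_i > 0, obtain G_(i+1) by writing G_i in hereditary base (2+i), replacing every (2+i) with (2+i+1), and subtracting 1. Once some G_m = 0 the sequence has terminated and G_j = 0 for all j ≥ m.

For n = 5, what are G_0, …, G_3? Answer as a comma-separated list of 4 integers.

5 —HB2→ 2^2 + 1 —bump→ 3^3 + 1 = 28 —(−1)→ 27
27 —HB3→ 3^3 —bump→ 4^4 = 256 —(−1)→ 255
255 —HB4→ 3·4^3 + 3·4^2 + 3·4 + 3 —bump→ 3·5^3 + 3·5^2 + 3·5 + 3 = 468 —(−1)→ 467

5, 27, 255, 467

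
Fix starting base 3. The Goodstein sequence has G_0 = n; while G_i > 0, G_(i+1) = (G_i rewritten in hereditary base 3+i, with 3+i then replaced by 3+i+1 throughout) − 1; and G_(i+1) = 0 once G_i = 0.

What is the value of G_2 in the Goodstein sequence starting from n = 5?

i=0: 5 = 3 + 2 (b=3); 3→4: 4 + 2 = 6; 6−1 = 5
i=1: 5 = 4 + 1 (b=4); 4→5: 5 + 1 = 6; 6−1 = 5

5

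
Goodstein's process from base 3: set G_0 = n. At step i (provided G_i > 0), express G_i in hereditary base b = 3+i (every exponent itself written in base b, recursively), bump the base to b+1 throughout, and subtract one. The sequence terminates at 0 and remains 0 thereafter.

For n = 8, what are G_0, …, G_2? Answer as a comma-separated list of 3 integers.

8, 9, 10

[0] 8 ≡ 2·3 + 2 (base 3). Lift 4: 10. −1: 9.
[1] 9 ≡ 2·4 + 1 (base 4). Lift 5: 11. −1: 10.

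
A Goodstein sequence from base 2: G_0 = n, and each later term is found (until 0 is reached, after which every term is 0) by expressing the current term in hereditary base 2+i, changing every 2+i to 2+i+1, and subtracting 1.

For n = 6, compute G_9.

885775

G_0 = 6. HB_2(6) = 2^2 + 2. Bump = 30. G_1 = 29.
G_1 = 29. HB_3(29) = 3^3 + 2. Bump = 258. G_2 = 257.
G_2 = 257. HB_4(257) = 4^4 + 1. Bump = 3126. G_3 = 3125.
G_3 = 3125. HB_5(3125) = 5^5. Bump = 46656. G_4 = 46655.
G_4 = 46655. HB_6(46655) = 5·6^5 + 5·6^4 + 5·6^3 + 5·6^2 + 5·6 + 5. Bump = 98040. G_5 = 98039.
G_5 = 98039. HB_7(98039) = 5·7^5 + 5·7^4 + 5·7^3 + 5·7^2 + 5·7 + 4. Bump = 187244. G_6 = 187243.
G_6 = 187243. HB_8(187243) = 5·8^5 + 5·8^4 + 5·8^3 + 5·8^2 + 5·8 + 3. Bump = 332148. G_7 = 332147.
G_7 = 332147. HB_9(332147) = 5·9^5 + 5·9^4 + 5·9^3 + 5·9^2 + 5·9 + 2. Bump = 555552. G_8 = 555551.
G_8 = 555551. HB_10(555551) = 5·10^5 + 5·10^4 + 5·10^3 + 5·10^2 + 5·10 + 1. Bump = 885776. G_9 = 885775.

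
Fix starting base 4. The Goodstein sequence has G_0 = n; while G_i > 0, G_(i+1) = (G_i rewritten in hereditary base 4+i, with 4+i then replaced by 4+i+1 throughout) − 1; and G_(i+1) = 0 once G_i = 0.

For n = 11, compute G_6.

15

step 0: 11 = 2·4 + 3; sub 5 for 4: 2·5 + 3; = 13; G_1 = 13−1 = 12
step 1: 12 = 2·5 + 2; sub 6 for 5: 2·6 + 2; = 14; G_2 = 14−1 = 13
step 2: 13 = 2·6 + 1; sub 7 for 6: 2·7 + 1; = 15; G_3 = 15−1 = 14
step 3: 14 = 2·7; sub 8 for 7: 2·8; = 16; G_4 = 16−1 = 15
step 4: 15 = 8 + 7; sub 9 for 8: 9 + 7; = 16; G_5 = 16−1 = 15
step 5: 15 = 9 + 6; sub 10 for 9: 10 + 6; = 16; G_6 = 16−1 = 15
step 6: 15 = 10 + 5; sub 11 for 10: 11 + 5; = 16; G_7 = 16−1 = 15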